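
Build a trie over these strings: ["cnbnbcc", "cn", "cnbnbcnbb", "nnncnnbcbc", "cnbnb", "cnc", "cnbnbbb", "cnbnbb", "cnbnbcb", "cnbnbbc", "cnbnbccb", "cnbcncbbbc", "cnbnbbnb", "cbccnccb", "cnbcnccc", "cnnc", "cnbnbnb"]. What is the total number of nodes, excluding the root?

48

For each word, the new-node count is its length minus the longest prefix already in the trie:
  "cnbnbcc" → 7 new (c, n, b, n, b, c, c)
  "cn" → prefix "cn" already present; 0 new (none)
  "cnbnbcnbb" → prefix "cnbnbc" already present; 3 new (n, b, b)
  "nnncnnbcbc" → 10 new (n, n, n, c, n, n, b, c, b, c)
  "cnbnb" → prefix "cnbnb" already present; 0 new (none)
  "cnc" → prefix "cn" already present; 1 new (c)
  "cnbnbbb" → prefix "cnbnb" already present; 2 new (b, b)
  "cnbnbb" → prefix "cnbnbb" already present; 0 new (none)
  "cnbnbcb" → prefix "cnbnbc" already present; 1 new (b)
  "cnbnbbc" → prefix "cnbnbb" already present; 1 new (c)
  "cnbnbccb" → prefix "cnbnbcc" already present; 1 new (b)
  "cnbcncbbbc" → prefix "cnb" already present; 7 new (c, n, c, b, b, b, c)
  "cnbnbbnb" → prefix "cnbnbb" already present; 2 new (n, b)
  "cbccnccb" → prefix "c" already present; 7 new (b, c, c, n, c, c, b)
  "cnbcnccc" → prefix "cnbcnc" already present; 2 new (c, c)
  "cnnc" → prefix "cn" already present; 2 new (n, c)
  "cnbnbnb" → prefix "cnbnb" already present; 2 new (n, b)
Total nodes = 7 + 0 + 3 + 10 + 0 + 1 + 2 + 0 + 1 + 1 + 1 + 7 + 2 + 7 + 2 + 2 + 2 = 48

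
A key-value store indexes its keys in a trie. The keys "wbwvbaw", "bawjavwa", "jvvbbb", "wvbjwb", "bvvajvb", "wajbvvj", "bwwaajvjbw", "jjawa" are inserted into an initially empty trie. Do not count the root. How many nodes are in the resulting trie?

51

Trace insertions, counting only characters that open a new branch:
  "wbwvbaw" → 7 new (w, b, w, v, b, a, w)
  "bawjavwa" → 8 new (b, a, w, j, a, v, w, a)
  "jvvbbb" → 6 new (j, v, v, b, b, b)
  "wvbjwb" → prefix "w" already present; 5 new (v, b, j, w, b)
  "bvvajvb" → prefix "b" already present; 6 new (v, v, a, j, v, b)
  "wajbvvj" → prefix "w" already present; 6 new (a, j, b, v, v, j)
  "bwwaajvjbw" → prefix "b" already present; 9 new (w, w, a, a, j, v, j, b, w)
  "jjawa" → prefix "j" already present; 4 new (j, a, w, a)
Total nodes = 7 + 8 + 6 + 5 + 6 + 6 + 9 + 4 = 51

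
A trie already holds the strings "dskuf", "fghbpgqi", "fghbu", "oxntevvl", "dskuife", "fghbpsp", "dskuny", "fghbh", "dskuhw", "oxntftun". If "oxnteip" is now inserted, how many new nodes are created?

Walking "oxnteip" from the root, the first 5 characters ("oxnte") follow existing edges; "i" is the first miss.
Each of the 2 remaining characters creates one node.

2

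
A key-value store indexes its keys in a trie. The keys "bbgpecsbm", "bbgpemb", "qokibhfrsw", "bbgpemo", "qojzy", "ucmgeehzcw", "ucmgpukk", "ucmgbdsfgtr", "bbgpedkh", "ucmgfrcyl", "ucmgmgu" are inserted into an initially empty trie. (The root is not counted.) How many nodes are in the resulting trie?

57

For each word, the new-node count is its length minus the longest prefix already in the trie:
  "bbgpecsbm" → 9 new (b, b, g, p, e, c, s, b, m)
  "bbgpemb" → prefix "bbgpe" already present; 2 new (m, b)
  "qokibhfrsw" → 10 new (q, o, k, i, b, h, f, r, s, w)
  "bbgpemo" → prefix "bbgpem" already present; 1 new (o)
  "qojzy" → prefix "qo" already present; 3 new (j, z, y)
  "ucmgeehzcw" → 10 new (u, c, m, g, e, e, h, z, c, w)
  "ucmgpukk" → prefix "ucmg" already present; 4 new (p, u, k, k)
  "ucmgbdsfgtr" → prefix "ucmg" already present; 7 new (b, d, s, f, g, t, r)
  "bbgpedkh" → prefix "bbgpe" already present; 3 new (d, k, h)
  "ucmgfrcyl" → prefix "ucmg" already present; 5 new (f, r, c, y, l)
  "ucmgmgu" → prefix "ucmg" already present; 3 new (m, g, u)
Total nodes = 9 + 2 + 10 + 1 + 3 + 10 + 4 + 7 + 3 + 5 + 3 = 57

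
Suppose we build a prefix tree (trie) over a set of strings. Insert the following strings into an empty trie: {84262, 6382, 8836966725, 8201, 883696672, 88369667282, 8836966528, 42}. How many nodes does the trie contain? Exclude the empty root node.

Count nodes per top-level branch (shared prefixes stored once):
  '4'-branch (42): 2 nodes
  '6'-branch (6382): 4 nodes
  '8'-branch (8201, 84262, 8836966528, 883696672, 8836966725, 88369667282): 22 nodes
Sum: 28

28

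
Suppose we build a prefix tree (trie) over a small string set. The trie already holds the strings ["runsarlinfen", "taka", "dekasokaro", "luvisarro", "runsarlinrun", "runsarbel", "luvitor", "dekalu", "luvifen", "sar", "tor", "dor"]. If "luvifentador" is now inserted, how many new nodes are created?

5

The longest prefix of "luvifentador" already in the trie is "luvifen" (length 7).
New nodes needed: |"luvifentador"| − 7 = 12 − 7 = 5.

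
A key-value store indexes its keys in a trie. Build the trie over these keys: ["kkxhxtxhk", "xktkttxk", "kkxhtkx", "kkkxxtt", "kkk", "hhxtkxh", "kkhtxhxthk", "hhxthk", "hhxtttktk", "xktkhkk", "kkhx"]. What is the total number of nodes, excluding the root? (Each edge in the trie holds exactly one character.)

51

Insert word by word; a character creates a node only if that edge doesn't already exist:
  "kkxhxtxhk" → 9 new (k, k, x, h, x, t, x, h, k)
  "xktkttxk" → 8 new (x, k, t, k, t, t, x, k)
  "kkxhtkx" → prefix "kkxh" already present; 3 new (t, k, x)
  "kkkxxtt" → prefix "kk" already present; 5 new (k, x, x, t, t)
  "kkk" → prefix "kkk" already present; 0 new (none)
  "hhxtkxh" → 7 new (h, h, x, t, k, x, h)
  "kkhtxhxthk" → prefix "kk" already present; 8 new (h, t, x, h, x, t, h, k)
  "hhxthk" → prefix "hhxt" already present; 2 new (h, k)
  "hhxtttktk" → prefix "hhxt" already present; 5 new (t, t, k, t, k)
  "xktkhkk" → prefix "xktk" already present; 3 new (h, k, k)
  "kkhx" → prefix "kkh" already present; 1 new (x)
Total nodes = 9 + 8 + 3 + 5 + 0 + 7 + 8 + 2 + 5 + 3 + 1 = 51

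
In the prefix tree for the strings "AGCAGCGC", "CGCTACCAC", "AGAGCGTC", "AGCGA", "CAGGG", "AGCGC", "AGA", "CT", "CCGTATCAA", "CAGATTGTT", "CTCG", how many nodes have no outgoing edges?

9

Leaves are exactly the stored words that no other stored word extends.
Those words: "AGAGCGTC", "AGCAGCGC", "AGCGA", "AGCGC", "CAGATTGTT", "CAGGG", "CCGTATCAA", "CGCTACCAC", "CTCG"
Leaf count: 9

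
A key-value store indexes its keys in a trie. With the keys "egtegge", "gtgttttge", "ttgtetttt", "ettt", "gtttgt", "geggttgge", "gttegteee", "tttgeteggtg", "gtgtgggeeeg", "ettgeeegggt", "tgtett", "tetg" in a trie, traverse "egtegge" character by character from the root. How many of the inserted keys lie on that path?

Check each prefix of "egtegge" against the stored set — each match is an end-marker on the path.
Prefixes of the query that are stored words: "egtegge"
Count: 1

1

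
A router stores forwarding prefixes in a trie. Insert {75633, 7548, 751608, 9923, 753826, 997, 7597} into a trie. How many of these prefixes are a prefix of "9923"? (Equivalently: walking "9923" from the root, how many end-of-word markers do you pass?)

Check each prefix of "9923" against the stored set — each match is an end-marker on the path.
Prefixes of the query that are stored words: "9923"
Count: 1

1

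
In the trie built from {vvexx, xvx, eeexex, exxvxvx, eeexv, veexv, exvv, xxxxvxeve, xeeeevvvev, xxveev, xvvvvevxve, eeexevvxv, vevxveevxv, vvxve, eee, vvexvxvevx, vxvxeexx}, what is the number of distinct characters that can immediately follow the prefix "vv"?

2

The children of the "vv" node are the distinct next characters among strings starting with "vv".
Distinct next characters after "vv": e, x.
That node has 2 child edges.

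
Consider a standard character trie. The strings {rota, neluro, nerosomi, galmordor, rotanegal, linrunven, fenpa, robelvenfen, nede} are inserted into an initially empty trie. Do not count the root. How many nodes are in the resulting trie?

For each word, the new-node count is its length minus the longest prefix already in the trie:
  "rota" → 4 new (r, o, t, a)
  "neluro" → 6 new (n, e, l, u, r, o)
  "nerosomi" → prefix "ne" already present; 6 new (r, o, s, o, m, i)
  "galmordor" → 9 new (g, a, l, m, o, r, d, o, r)
  "rotanegal" → prefix "rota" already present; 5 new (n, e, g, a, l)
  "linrunven" → 9 new (l, i, n, r, u, n, v, e, n)
  "fenpa" → 5 new (f, e, n, p, a)
  "robelvenfen" → prefix "ro" already present; 9 new (b, e, l, v, e, n, f, e, n)
  "nede" → prefix "ne" already present; 2 new (d, e)
Total nodes = 4 + 6 + 6 + 9 + 5 + 9 + 5 + 9 + 2 = 55

55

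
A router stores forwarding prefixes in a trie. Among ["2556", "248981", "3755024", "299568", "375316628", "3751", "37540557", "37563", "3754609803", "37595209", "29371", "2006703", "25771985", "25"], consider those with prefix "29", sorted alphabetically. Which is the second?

Filter for "29…" and sort: "29371", "299568"
Position 2: 299568

299568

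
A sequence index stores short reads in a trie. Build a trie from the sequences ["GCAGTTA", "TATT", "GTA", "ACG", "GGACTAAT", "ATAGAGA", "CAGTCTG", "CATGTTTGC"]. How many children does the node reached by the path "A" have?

2

The children of the "A" node are the distinct next characters among strings starting with "A".
Characters that immediately follow "A" among the stored strings: {C, T}.
That node has 2 child edges.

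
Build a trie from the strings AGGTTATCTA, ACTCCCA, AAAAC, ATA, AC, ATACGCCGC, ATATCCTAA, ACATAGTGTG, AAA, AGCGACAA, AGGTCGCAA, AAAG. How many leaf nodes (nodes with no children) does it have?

9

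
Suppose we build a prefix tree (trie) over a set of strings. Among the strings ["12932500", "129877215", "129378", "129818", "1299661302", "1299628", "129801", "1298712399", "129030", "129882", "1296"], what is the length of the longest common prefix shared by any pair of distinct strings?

5

Look for the deepest trie node that still has at least two words in its subtree.
"1298712399" and "129877215" agree on "12987" (5 characters) before diverging; nothing deeper is shared.
Longest shared-prefix length: 5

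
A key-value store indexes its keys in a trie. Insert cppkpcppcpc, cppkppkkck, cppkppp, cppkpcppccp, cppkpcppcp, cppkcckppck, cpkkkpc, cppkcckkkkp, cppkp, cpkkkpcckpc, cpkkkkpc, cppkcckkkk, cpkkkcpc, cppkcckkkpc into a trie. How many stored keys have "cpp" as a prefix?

10

Walk to "cpp"; the words in its subtree are exactly those with that prefix.
Matches: "cppkcckkkk", "cppkcckkkkp", "cppkcckkkpc", "cppkcckppck", "cppkp", "cppkpcppccp", "cppkpcppcp", "cppkpcppcpc", "cppkppkkck", "cppkppp"
Count: 10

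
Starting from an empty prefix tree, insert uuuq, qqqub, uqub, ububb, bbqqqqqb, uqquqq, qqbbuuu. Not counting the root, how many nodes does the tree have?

Trie structure (* marks end of a word):
(root)
├─ b
│  └─ b
│     └─ q
│        └─ q
│           └─ q
│              └─ q
│                 └─ q
│                    └─ b *
├─ q
│  └─ q
│     ├─ b
│     │  └─ b
│     │     └─ u
│     │        └─ u
│     │           └─ u *
│     └─ q
│        └─ u
│           └─ b *
└─ u
   ├─ b
   │  └─ u
   │     └─ b
   │        └─ b *
   ├─ q
   │  ├─ q
   │  │  └─ u
   │  │     └─ q
   │  │        └─ q *
   │  └─ u
   │     └─ b *
   └─ u
      └─ u
         └─ q *
Counting every labelled node above: 33.

33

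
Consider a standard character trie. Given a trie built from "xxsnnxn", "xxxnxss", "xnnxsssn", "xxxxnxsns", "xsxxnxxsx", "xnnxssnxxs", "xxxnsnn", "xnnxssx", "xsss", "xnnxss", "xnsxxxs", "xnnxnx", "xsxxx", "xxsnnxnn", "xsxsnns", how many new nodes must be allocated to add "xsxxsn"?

The longest prefix of "xsxxsn" already in the trie is "xsxx" (length 4).
New nodes needed: |"xsxxsn"| − 4 = 6 − 4 = 2.

2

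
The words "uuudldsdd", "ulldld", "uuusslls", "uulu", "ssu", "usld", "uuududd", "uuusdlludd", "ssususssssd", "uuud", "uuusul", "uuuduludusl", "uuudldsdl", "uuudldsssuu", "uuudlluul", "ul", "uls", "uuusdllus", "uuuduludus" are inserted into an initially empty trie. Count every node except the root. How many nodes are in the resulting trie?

For each word, the new-node count is its length minus the longest prefix already in the trie:
  "uuudldsdd" → 9 new (u, u, u, d, l, d, s, d, d)
  "ulldld" → prefix "u" already present; 5 new (l, l, d, l, d)
  "uuusslls" → prefix "uuu" already present; 5 new (s, s, l, l, s)
  "uulu" → prefix "uu" already present; 2 new (l, u)
  "ssu" → 3 new (s, s, u)
  "usld" → prefix "u" already present; 3 new (s, l, d)
  "uuududd" → prefix "uuud" already present; 3 new (u, d, d)
  "uuusdlludd" → prefix "uuus" already present; 6 new (d, l, l, u, d, d)
  "ssususssssd" → prefix "ssu" already present; 8 new (s, u, s, s, s, s, s, d)
  "uuud" → prefix "uuud" already present; 0 new (none)
  "uuusul" → prefix "uuus" already present; 2 new (u, l)
  "uuuduludusl" → prefix "uuudu" already present; 6 new (l, u, d, u, s, l)
  "uuudldsdl" → prefix "uuudldsd" already present; 1 new (l)
  "uuudldsssuu" → prefix "uuudlds" already present; 4 new (s, s, u, u)
  "uuudlluul" → prefix "uuudl" already present; 4 new (l, u, u, l)
  "ul" → prefix "ul" already present; 0 new (none)
  "uls" → prefix "ul" already present; 1 new (s)
  "uuusdllus" → prefix "uuusdllu" already present; 1 new (s)
  "uuuduludus" → prefix "uuuduludus" already present; 0 new (none)
Total nodes = 9 + 5 + 5 + 2 + 3 + 3 + 3 + 6 + 8 + 0 + 2 + 6 + 1 + 4 + 4 + 0 + 1 + 1 + 0 = 63

63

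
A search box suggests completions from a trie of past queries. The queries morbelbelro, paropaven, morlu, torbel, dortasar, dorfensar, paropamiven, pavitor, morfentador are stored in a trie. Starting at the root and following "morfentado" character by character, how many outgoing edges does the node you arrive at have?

1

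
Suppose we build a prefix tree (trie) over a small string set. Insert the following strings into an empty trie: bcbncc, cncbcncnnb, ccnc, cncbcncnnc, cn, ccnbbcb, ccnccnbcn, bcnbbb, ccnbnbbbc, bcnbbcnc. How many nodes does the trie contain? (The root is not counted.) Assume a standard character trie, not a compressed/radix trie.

41

Insert word by word; a character creates a node only if that edge doesn't already exist:
  "bcbncc" → 6 new (b, c, b, n, c, c)
  "cncbcncnnb" → 10 new (c, n, c, b, c, n, c, n, n, b)
  "ccnc" → prefix "c" already present; 3 new (c, n, c)
  "cncbcncnnc" → prefix "cncbcncnn" already present; 1 new (c)
  "cn" → prefix "cn" already present; 0 new (none)
  "ccnbbcb" → prefix "ccn" already present; 4 new (b, b, c, b)
  "ccnccnbcn" → prefix "ccnc" already present; 5 new (c, n, b, c, n)
  "bcnbbb" → prefix "bc" already present; 4 new (n, b, b, b)
  "ccnbnbbbc" → prefix "ccnb" already present; 5 new (n, b, b, b, c)
  "bcnbbcnc" → prefix "bcnbb" already present; 3 new (c, n, c)
Total nodes = 6 + 10 + 3 + 1 + 0 + 4 + 5 + 4 + 5 + 3 = 41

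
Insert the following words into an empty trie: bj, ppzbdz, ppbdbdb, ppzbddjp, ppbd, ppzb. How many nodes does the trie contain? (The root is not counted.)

16

Trie structure (* marks end of a word):
(root)
├─ b
│  └─ j *
└─ p
   └─ p
      ├─ b
      │  └─ d *
      │     └─ b
      │        └─ d
      │           └─ b *
      └─ z
         └─ b *
            └─ d
               ├─ d
               │  └─ j
               │     └─ p *
               └─ z *
Counting every labelled node above: 16.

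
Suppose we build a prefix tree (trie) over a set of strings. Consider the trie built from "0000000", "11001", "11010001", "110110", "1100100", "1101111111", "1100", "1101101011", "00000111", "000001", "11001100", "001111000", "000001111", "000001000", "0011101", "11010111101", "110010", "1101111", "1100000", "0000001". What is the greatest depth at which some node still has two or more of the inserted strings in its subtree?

8

Look for the deepest trie node that still has at least two words in its subtree.
"00000111" and "000001111" agree on "00000111" (8 characters) before diverging; nothing deeper is shared.
Longest shared-prefix length: 8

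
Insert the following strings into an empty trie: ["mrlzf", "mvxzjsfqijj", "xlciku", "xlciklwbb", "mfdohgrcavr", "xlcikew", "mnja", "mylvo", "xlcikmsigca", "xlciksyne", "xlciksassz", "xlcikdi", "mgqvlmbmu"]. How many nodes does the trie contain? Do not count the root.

68

Insert word by word; a character creates a node only if that edge doesn't already exist:
  "mrlzf" → 5 new (m, r, l, z, f)
  "mvxzjsfqijj" → prefix "m" already present; 10 new (v, x, z, j, s, f, q, i, j, j)
  "xlciku" → 6 new (x, l, c, i, k, u)
  "xlciklwbb" → prefix "xlcik" already present; 4 new (l, w, b, b)
  "mfdohgrcavr" → prefix "m" already present; 10 new (f, d, o, h, g, r, c, a, v, r)
  "xlcikew" → prefix "xlcik" already present; 2 new (e, w)
  "mnja" → prefix "m" already present; 3 new (n, j, a)
  "mylvo" → prefix "m" already present; 4 new (y, l, v, o)
  "xlcikmsigca" → prefix "xlcik" already present; 6 new (m, s, i, g, c, a)
  "xlciksyne" → prefix "xlcik" already present; 4 new (s, y, n, e)
  "xlciksassz" → prefix "xlciks" already present; 4 new (a, s, s, z)
  "xlcikdi" → prefix "xlcik" already present; 2 new (d, i)
  "mgqvlmbmu" → prefix "m" already present; 8 new (g, q, v, l, m, b, m, u)
Total nodes = 5 + 10 + 6 + 4 + 10 + 2 + 3 + 4 + 6 + 4 + 4 + 2 + 8 = 68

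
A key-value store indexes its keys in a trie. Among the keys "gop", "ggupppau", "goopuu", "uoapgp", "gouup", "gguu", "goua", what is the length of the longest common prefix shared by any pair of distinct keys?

Equivalently: take the maximum, over all pairs, of their longest common prefix length.
e.g. "ggupppau" and "gguu" share the prefix "ggu" of length 3; no pair shares a longer one.
Longest shared-prefix length: 3

3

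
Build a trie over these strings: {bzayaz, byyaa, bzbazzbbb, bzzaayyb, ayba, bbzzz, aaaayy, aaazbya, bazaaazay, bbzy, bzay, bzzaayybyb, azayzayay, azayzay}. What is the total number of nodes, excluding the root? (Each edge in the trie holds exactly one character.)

For each word, the new-node count is its length minus the longest prefix already in the trie:
  "bzayaz" → 6 new (b, z, a, y, a, z)
  "byyaa" → prefix "b" already present; 4 new (y, y, a, a)
  "bzbazzbbb" → prefix "bz" already present; 7 new (b, a, z, z, b, b, b)
  "bzzaayyb" → prefix "bz" already present; 6 new (z, a, a, y, y, b)
  "ayba" → 4 new (a, y, b, a)
  "bbzzz" → prefix "b" already present; 4 new (b, z, z, z)
  "aaaayy" → prefix "a" already present; 5 new (a, a, a, y, y)
  "aaazbya" → prefix "aaa" already present; 4 new (z, b, y, a)
  "bazaaazay" → prefix "b" already present; 8 new (a, z, a, a, a, z, a, y)
  "bbzy" → prefix "bbz" already present; 1 new (y)
  "bzay" → prefix "bzay" already present; 0 new (none)
  "bzzaayybyb" → prefix "bzzaayyb" already present; 2 new (y, b)
  "azayzayay" → prefix "a" already present; 8 new (z, a, y, z, a, y, a, y)
  "azayzay" → prefix "azayzay" already present; 0 new (none)
Total nodes = 6 + 4 + 7 + 6 + 4 + 4 + 5 + 4 + 8 + 1 + 0 + 2 + 8 + 0 = 59

59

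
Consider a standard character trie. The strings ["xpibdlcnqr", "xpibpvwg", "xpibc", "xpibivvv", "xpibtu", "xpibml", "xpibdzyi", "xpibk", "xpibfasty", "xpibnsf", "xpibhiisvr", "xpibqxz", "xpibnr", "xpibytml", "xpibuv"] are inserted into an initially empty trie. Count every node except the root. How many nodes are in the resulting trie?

Trace insertions, counting only characters that open a new branch:
  "xpibdlcnqr" → 10 new (x, p, i, b, d, l, c, n, q, r)
  "xpibpvwg" → prefix "xpib" already present; 4 new (p, v, w, g)
  "xpibc" → prefix "xpib" already present; 1 new (c)
  "xpibivvv" → prefix "xpib" already present; 4 new (i, v, v, v)
  "xpibtu" → prefix "xpib" already present; 2 new (t, u)
  "xpibml" → prefix "xpib" already present; 2 new (m, l)
  "xpibdzyi" → prefix "xpibd" already present; 3 new (z, y, i)
  "xpibk" → prefix "xpib" already present; 1 new (k)
  "xpibfasty" → prefix "xpib" already present; 5 new (f, a, s, t, y)
  "xpibnsf" → prefix "xpib" already present; 3 new (n, s, f)
  "xpibhiisvr" → prefix "xpib" already present; 6 new (h, i, i, s, v, r)
  "xpibqxz" → prefix "xpib" already present; 3 new (q, x, z)
  "xpibnr" → prefix "xpibn" already present; 1 new (r)
  "xpibytml" → prefix "xpib" already present; 4 new (y, t, m, l)
  "xpibuv" → prefix "xpib" already present; 2 new (u, v)
Total nodes = 10 + 4 + 1 + 4 + 2 + 2 + 3 + 1 + 5 + 3 + 6 + 3 + 1 + 4 + 2 = 51

51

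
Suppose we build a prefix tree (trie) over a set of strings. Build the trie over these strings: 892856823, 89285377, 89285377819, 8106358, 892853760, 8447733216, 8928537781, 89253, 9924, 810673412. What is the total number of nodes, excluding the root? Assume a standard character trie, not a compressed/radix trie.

43

For each word, the new-node count is its length minus the longest prefix already in the trie:
  "892856823" → 9 new (8, 9, 2, 8, 5, 6, 8, 2, 3)
  "89285377" → prefix "89285" already present; 3 new (3, 7, 7)
  "89285377819" → prefix "89285377" already present; 3 new (8, 1, 9)
  "8106358" → prefix "8" already present; 6 new (1, 0, 6, 3, 5, 8)
  "892853760" → prefix "8928537" already present; 2 new (6, 0)
  "8447733216" → prefix "8" already present; 9 new (4, 4, 7, 7, 3, 3, 2, 1, 6)
  "8928537781" → prefix "8928537781" already present; 0 new (none)
  "89253" → prefix "892" already present; 2 new (5, 3)
  "9924" → 4 new (9, 9, 2, 4)
  "810673412" → prefix "8106" already present; 5 new (7, 3, 4, 1, 2)
Total nodes = 9 + 3 + 3 + 6 + 2 + 9 + 0 + 2 + 4 + 5 = 43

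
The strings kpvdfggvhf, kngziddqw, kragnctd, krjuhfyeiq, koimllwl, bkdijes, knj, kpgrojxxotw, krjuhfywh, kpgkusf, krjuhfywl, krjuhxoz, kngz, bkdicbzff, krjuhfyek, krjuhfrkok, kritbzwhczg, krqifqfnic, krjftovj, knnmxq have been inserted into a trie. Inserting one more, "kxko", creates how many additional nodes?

3

The longest prefix of "kxko" already in the trie is "k" (length 1).
Each of the 3 remaining characters creates one node.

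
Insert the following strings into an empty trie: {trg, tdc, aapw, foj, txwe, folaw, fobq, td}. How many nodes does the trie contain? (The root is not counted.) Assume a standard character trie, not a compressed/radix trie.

Trie structure (* marks end of a word):
(root)
├─ a
│  └─ a
│     └─ p
│        └─ w *
├─ f
│  └─ o
│     ├─ b
│     │  └─ q *
│     ├─ j *
│     └─ l
│        └─ a
│           └─ w *
└─ t
   ├─ d *
   │  └─ c *
   ├─ r
   │  └─ g *
   └─ x
      └─ w
         └─ e *
Counting every labelled node above: 20.

20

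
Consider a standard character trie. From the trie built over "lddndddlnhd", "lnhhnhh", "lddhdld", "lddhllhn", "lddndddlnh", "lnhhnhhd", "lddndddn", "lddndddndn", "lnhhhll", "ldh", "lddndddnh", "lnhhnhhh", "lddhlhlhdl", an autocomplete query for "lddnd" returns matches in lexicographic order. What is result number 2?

lddndddlnhd

Words with prefix "lddnd", in lexicographic order: "lddndddlnh", "lddndddlnhd", "lddndddn", "lddndddndn", "lddndddnh"
The 2nd is lddndddlnhd.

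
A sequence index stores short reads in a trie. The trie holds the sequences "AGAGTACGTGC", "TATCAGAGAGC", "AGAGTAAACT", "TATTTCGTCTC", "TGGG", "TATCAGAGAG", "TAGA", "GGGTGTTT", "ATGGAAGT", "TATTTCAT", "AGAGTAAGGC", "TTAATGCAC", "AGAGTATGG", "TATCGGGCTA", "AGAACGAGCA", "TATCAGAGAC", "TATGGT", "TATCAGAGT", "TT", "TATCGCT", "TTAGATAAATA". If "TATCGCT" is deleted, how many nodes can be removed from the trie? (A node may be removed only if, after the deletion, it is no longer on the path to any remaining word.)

2

After clearing the end-marker at "TATCGCT", prune upward until reaching a node still needed by another word.
The suffix "CT" (2 nodes) is used only by "TATCGCT"; the node for "TATCG" still has the child "G", so pruning stops there.
Nodes removed: 2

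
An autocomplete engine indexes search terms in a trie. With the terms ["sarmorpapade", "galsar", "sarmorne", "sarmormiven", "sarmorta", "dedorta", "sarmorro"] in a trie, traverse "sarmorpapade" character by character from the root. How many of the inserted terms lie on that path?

1

Check each prefix of "sarmorpapade" against the stored set — each match is an end-marker on the path.
Prefixes of the query that are stored words: "sarmorpapade"
Count: 1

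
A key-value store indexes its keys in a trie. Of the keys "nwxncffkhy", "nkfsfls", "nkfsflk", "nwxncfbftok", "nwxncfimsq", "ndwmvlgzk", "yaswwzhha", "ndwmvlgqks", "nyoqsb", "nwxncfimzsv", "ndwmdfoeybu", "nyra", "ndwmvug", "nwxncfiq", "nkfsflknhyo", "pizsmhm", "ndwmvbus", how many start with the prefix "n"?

15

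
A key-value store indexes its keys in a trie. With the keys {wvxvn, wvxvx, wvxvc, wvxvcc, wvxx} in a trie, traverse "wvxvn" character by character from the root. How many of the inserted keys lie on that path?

1

Traverse "wvxvn" character by character; count nodes along the way that are marked as word ends.
Prefixes of the query that are stored words: "wvxvn"
Count: 1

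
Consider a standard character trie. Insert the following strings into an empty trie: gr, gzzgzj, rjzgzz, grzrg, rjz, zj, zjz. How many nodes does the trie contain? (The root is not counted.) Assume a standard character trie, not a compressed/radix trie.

Trace insertions, counting only characters that open a new branch:
  "gr" → 2 new (g, r)
  "gzzgzj" → prefix "g" already present; 5 new (z, z, g, z, j)
  "rjzgzz" → 6 new (r, j, z, g, z, z)
  "grzrg" → prefix "gr" already present; 3 new (z, r, g)
  "rjz" → prefix "rjz" already present; 0 new (none)
  "zj" → 2 new (z, j)
  "zjz" → prefix "zj" already present; 1 new (z)
Total nodes = 2 + 5 + 6 + 3 + 0 + 2 + 1 = 19

19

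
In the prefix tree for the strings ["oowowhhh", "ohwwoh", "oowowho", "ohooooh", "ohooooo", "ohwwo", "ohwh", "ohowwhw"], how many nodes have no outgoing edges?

A leaf is a node with no children — equivalently, the end of a word that is not a proper prefix of any other stored word.
Those words: "ohooooh", "ohooooo", "ohowwhw", "ohwh", "ohwwoh", "oowowhhh", "oowowho"
Leaf count: 7

7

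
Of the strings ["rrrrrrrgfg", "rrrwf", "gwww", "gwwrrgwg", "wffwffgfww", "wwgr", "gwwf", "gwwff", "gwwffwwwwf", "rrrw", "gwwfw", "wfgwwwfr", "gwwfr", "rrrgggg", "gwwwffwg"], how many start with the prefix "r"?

4

Filter for entries beginning with "r":
Matches: "rrrgggg", "rrrrrrrgfg", "rrrw", "rrrwf"
Count: 4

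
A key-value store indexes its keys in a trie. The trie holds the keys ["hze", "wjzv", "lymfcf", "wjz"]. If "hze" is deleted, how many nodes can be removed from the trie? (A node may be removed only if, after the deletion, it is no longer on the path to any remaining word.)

A node on "hze"'s path can go only if nothing else ends at it or branches off below it.
No other word shares any prefix with "hze", so all 3 of its nodes go.
Nodes removed: 3

3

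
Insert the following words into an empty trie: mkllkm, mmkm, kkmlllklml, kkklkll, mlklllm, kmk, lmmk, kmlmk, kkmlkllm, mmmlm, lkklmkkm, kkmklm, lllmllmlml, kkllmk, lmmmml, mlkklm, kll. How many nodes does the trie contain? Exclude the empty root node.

77

For each word, the new-node count is its length minus the longest prefix already in the trie:
  "mkllkm" → 6 new (m, k, l, l, k, m)
  "mmkm" → prefix "m" already present; 3 new (m, k, m)
  "kkmlllklml" → 10 new (k, k, m, l, l, l, k, l, m, l)
  "kkklkll" → prefix "kk" already present; 5 new (k, l, k, l, l)
  "mlklllm" → prefix "m" already present; 6 new (l, k, l, l, l, m)
  "kmk" → prefix "k" already present; 2 new (m, k)
  "lmmk" → 4 new (l, m, m, k)
  "kmlmk" → prefix "km" already present; 3 new (l, m, k)
  "kkmlkllm" → prefix "kkml" already present; 4 new (k, l, l, m)
  "mmmlm" → prefix "mm" already present; 3 new (m, l, m)
  "lkklmkkm" → prefix "l" already present; 7 new (k, k, l, m, k, k, m)
  "kkmklm" → prefix "kkm" already present; 3 new (k, l, m)
  "lllmllmlml" → prefix "l" already present; 9 new (l, l, m, l, l, m, l, m, l)
  "kkllmk" → prefix "kk" already present; 4 new (l, l, m, k)
  "lmmmml" → prefix "lmm" already present; 3 new (m, m, l)
  "mlkklm" → prefix "mlk" already present; 3 new (k, l, m)
  "kll" → prefix "k" already present; 2 new (l, l)
Total nodes = 6 + 3 + 10 + 5 + 6 + 2 + 4 + 3 + 4 + 3 + 7 + 3 + 9 + 4 + 3 + 3 + 2 = 77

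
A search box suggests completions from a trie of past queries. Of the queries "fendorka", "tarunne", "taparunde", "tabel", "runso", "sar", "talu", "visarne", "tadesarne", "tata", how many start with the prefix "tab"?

Traverse to the node for "tab", then collect every word in that subtree.
Matches: "tabel"
Count: 1

1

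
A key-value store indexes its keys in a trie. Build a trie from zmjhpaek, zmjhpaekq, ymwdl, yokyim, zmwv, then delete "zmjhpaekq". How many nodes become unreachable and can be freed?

1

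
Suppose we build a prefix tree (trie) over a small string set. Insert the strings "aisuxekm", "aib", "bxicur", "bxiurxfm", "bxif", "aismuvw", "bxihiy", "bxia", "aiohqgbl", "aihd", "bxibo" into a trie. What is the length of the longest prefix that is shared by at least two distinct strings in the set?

3

Look for the deepest trie node that still has at least two words in its subtree.
e.g. "aismuvw" and "aisuxekm" share the prefix "ais" of length 3; no pair shares a longer one.
Longest shared-prefix length: 3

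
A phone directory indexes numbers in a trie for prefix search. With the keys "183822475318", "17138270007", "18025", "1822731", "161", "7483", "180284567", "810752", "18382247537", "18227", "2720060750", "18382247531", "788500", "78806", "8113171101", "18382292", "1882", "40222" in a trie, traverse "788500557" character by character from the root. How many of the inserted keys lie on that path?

Traverse "788500557" character by character; count nodes along the way that are marked as word ends.
Prefixes of the query that are stored words: "788500"
Count: 1

1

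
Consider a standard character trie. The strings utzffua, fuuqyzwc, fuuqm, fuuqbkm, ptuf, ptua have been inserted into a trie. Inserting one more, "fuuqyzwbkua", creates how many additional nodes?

4

Walking "fuuqyzwbkua" from the root, the first 7 characters ("fuuqyzw") follow existing edges; "b" is the first miss.
So 11 − 7 = 4 new nodes.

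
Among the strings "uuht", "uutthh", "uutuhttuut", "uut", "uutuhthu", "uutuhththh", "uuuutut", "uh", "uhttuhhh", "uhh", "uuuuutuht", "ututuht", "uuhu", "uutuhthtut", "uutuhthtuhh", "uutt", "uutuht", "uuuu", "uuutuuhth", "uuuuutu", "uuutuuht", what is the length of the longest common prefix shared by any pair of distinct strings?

9

The deepest shared node is where two words last agree before diverging.
e.g. "uutuhthtuhh" and "uutuhthtut" share the prefix "uutuhthtu" of length 9; no pair shares a longer one.
Longest shared-prefix length: 9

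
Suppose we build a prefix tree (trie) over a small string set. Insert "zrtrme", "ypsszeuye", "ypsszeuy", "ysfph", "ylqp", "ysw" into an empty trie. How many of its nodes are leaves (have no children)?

5

Leaves are exactly the stored words that no other stored word extends.
Those words: "ylqp", "ypsszeuye", "ysfph", "ysw", "zrtrme"
Leaf count: 5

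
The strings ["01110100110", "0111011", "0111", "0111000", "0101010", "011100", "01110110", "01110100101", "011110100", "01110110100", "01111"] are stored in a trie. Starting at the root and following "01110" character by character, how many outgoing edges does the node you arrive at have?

2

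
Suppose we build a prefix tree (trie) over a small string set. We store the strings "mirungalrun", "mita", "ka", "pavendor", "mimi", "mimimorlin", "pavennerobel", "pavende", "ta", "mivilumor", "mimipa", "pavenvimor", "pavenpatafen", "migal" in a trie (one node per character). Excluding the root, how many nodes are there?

65

Trace insertions, counting only characters that open a new branch:
  "mirungalrun" → 11 new (m, i, r, u, n, g, a, l, r, u, n)
  "mita" → prefix "mi" already present; 2 new (t, a)
  "ka" → 2 new (k, a)
  "pavendor" → 8 new (p, a, v, e, n, d, o, r)
  "mimi" → prefix "mi" already present; 2 new (m, i)
  "mimimorlin" → prefix "mimi" already present; 6 new (m, o, r, l, i, n)
  "pavennerobel" → prefix "paven" already present; 7 new (n, e, r, o, b, e, l)
  "pavende" → prefix "pavend" already present; 1 new (e)
  "ta" → 2 new (t, a)
  "mivilumor" → prefix "mi" already present; 7 new (v, i, l, u, m, o, r)
  "mimipa" → prefix "mimi" already present; 2 new (p, a)
  "pavenvimor" → prefix "paven" already present; 5 new (v, i, m, o, r)
  "pavenpatafen" → prefix "paven" already present; 7 new (p, a, t, a, f, e, n)
  "migal" → prefix "mi" already present; 3 new (g, a, l)
Total nodes = 11 + 2 + 2 + 8 + 2 + 6 + 7 + 1 + 2 + 7 + 2 + 5 + 7 + 3 = 65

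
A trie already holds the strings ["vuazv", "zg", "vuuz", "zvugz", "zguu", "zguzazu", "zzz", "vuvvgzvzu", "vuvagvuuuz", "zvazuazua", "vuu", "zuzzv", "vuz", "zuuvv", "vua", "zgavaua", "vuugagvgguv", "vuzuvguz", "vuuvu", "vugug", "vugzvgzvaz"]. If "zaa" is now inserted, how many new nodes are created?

"z" is already a path in the trie; the remaining "aa" must be added.
New nodes needed: |"zaa"| − 1 = 3 − 1 = 2.

2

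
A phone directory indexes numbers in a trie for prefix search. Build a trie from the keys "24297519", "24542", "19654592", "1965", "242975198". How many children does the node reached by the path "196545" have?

Follow the path "196545" to its node, then look at its outgoing edges.
Distinct next characters after "196545": 9.
That node has 1 child edge.

1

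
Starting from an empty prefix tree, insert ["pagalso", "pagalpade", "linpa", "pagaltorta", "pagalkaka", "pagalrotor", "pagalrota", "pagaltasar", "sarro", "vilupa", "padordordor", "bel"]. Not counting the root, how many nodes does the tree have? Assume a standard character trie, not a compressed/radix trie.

Count nodes per top-level branch (shared prefixes stored once):
  'b'-branch (bel): 3 nodes
  'l'-branch (linpa): 5 nodes
  'p'-branch (padordordor, pagalkaka, pagalpade, pagalrota, pagalrotor, pagalso, pagaltasar, pagaltorta): 39 nodes
  's'-branch (sarro): 5 nodes
  'v'-branch (vilupa): 6 nodes
Sum: 58

58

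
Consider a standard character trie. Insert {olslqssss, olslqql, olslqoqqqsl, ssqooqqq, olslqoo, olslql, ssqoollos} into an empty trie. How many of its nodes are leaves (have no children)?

7

Leaves are exactly the stored words that no other stored word extends.
Those words: "olslql", "olslqoo", "olslqoqqqsl", "olslqql", "olslqssss", "ssqoollos", "ssqooqqq"
Leaf count: 7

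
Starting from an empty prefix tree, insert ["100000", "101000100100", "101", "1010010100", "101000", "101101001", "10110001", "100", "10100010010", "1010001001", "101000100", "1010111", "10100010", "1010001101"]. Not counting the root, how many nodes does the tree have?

36

Trie structure (* marks end of a word):
(root)
└─ 1
   └─ 0
      ├─ 0 *
      │  └─ 0
      │     └─ 0
      │        └─ 0 *
      └─ 1 *
         ├─ 0
         │  ├─ 0
         │  │  ├─ 0 *
         │  │  │  └─ 1
         │  │  │     ├─ 0 *
         │  │  │     │  └─ 0 *
         │  │  │     │     └─ 1 *
         │  │  │     │        └─ 0 *
         │  │  │     │           └─ 0 *
         │  │  │     └─ 1
         │  │  │        └─ 0
         │  │  │           └─ 1 *
         │  │  └─ 1
         │  │     └─ 0
         │  │        └─ 1
         │  │           └─ 0
         │  │              └─ 0 *
         │  └─ 1
         │     └─ 1
         │        └─ 1 *
         └─ 1
            └─ 0
               ├─ 0
               │  └─ 0
               │     └─ 1 *
               └─ 1
                  └─ 0
                     └─ 0
                        └─ 1 *
Counting every labelled node above: 36.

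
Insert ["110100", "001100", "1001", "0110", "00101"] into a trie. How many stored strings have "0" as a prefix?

3

Walk to "0"; the words in its subtree are exactly those with that prefix.
Matches: "00101", "001100", "0110"
Count: 3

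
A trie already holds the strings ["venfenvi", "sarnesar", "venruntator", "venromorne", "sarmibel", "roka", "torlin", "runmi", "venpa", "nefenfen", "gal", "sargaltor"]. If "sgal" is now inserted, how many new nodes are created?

The longest prefix of "sgal" already in the trie is "s" (length 1).
So 4 − 1 = 3 new nodes.

3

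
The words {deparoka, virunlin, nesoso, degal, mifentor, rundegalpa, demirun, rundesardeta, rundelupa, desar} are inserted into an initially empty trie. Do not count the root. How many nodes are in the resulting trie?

Trace insertions, counting only characters that open a new branch:
  "deparoka" → 8 new (d, e, p, a, r, o, k, a)
  "virunlin" → 8 new (v, i, r, u, n, l, i, n)
  "nesoso" → 6 new (n, e, s, o, s, o)
  "degal" → prefix "de" already present; 3 new (g, a, l)
  "mifentor" → 8 new (m, i, f, e, n, t, o, r)
  "rundegalpa" → 10 new (r, u, n, d, e, g, a, l, p, a)
  "demirun" → prefix "de" already present; 5 new (m, i, r, u, n)
  "rundesardeta" → prefix "runde" already present; 7 new (s, a, r, d, e, t, a)
  "rundelupa" → prefix "runde" already present; 4 new (l, u, p, a)
  "desar" → prefix "de" already present; 3 new (s, a, r)
Total nodes = 8 + 8 + 6 + 3 + 8 + 10 + 5 + 7 + 4 + 3 = 62

62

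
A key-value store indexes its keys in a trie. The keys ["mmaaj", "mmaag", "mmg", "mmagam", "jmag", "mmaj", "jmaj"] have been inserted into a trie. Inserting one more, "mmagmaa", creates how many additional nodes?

3

The longest prefix of "mmagmaa" already in the trie is "mmag" (length 4).
So 7 − 4 = 3 new nodes.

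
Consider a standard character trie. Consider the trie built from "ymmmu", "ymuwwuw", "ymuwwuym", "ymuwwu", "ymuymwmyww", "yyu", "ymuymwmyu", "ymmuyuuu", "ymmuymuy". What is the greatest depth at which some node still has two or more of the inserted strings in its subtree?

The deepest shared node is where two words last agree before diverging.
e.g. "ymuymwmyu" and "ymuymwmyww" share the prefix "ymuymwmy" of length 8; no pair shares a longer one.
Longest shared-prefix length: 8

8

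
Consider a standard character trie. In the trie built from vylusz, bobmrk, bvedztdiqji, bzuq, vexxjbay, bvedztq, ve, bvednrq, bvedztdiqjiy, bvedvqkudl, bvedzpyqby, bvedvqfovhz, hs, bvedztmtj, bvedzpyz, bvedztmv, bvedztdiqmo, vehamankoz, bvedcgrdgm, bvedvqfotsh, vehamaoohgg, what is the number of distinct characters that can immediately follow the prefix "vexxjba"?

Walk "vexxjba" from the root, arriving at one node.
Distinct next characters after "vexxjba": y.
That node has 1 child edge.

1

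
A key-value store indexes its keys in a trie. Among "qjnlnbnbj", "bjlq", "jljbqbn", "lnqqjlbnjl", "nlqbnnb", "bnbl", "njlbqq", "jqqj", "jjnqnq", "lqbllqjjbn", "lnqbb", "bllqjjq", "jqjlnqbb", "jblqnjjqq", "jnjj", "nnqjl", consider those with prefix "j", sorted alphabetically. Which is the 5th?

jqjlnqbb

Filter for "j…" and sort: "jblqnjjqq", "jjnqnq", "jljbqbn", "jnjj", "jqjlnqbb", "jqqj"
The 5th is jqjlnqbb.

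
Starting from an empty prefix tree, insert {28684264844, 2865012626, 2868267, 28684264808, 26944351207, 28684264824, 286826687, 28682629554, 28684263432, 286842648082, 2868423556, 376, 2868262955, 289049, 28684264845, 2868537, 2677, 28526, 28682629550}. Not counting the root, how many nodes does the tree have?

69

Count nodes per top-level branch (shared prefixes stored once):
  '2'-branch (2677, 26944351207, 28526, 2865012626, 2868262955, 28682629550, 28682629554, 286826687, 2868267, 2868423556, 28684263432, 28684264808, 286842648082, 28684264824, 28684264844, 28684264845, 2868537, 289049): 66 nodes
  '3'-branch (376): 3 nodes
Sum: 69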